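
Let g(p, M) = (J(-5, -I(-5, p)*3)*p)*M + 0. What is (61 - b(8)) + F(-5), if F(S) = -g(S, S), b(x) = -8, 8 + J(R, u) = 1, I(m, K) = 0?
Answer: 244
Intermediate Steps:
J(R, u) = -7 (J(R, u) = -8 + 1 = -7)
g(p, M) = -7*M*p (g(p, M) = (-7*p)*M + 0 = -7*M*p + 0 = -7*M*p)
F(S) = 7*S**2 (F(S) = -(-7)*S*S = -(-7)*S**2 = 7*S**2)
(61 - b(8)) + F(-5) = (61 - 1*(-8)) + 7*(-5)**2 = (61 + 8) + 7*25 = 69 + 175 = 244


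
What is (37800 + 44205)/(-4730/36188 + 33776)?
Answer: 211971210/87305797 ≈ 2.4279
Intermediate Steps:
(37800 + 44205)/(-4730/36188 + 33776) = 82005/(-4730*1/36188 + 33776) = 82005/(-2365/18094 + 33776) = 82005/(611140579/18094) = 82005*(18094/611140579) = 211971210/87305797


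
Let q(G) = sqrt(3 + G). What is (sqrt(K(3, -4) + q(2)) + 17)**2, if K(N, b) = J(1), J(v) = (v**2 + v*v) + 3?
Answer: (17 + sqrt(5 + sqrt(5)))**2 ≈ 387.70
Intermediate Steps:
J(v) = 3 + 2*v**2 (J(v) = (v**2 + v**2) + 3 = 2*v**2 + 3 = 3 + 2*v**2)
K(N, b) = 5 (K(N, b) = 3 + 2*1**2 = 3 + 2*1 = 3 + 2 = 5)
(sqrt(K(3, -4) + q(2)) + 17)**2 = (sqrt(5 + sqrt(3 + 2)) + 17)**2 = (sqrt(5 + sqrt(5)) + 17)**2 = (17 + sqrt(5 + sqrt(5)))**2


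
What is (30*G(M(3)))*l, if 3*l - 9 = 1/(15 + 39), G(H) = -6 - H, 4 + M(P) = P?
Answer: -12175/27 ≈ -450.93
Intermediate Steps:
M(P) = -4 + P
l = 487/162 (l = 3 + 1/(3*(15 + 39)) = 3 + (⅓)/54 = 3 + (⅓)*(1/54) = 3 + 1/162 = 487/162 ≈ 3.0062)
(30*G(M(3)))*l = (30*(-6 - (-4 + 3)))*(487/162) = (30*(-6 - 1*(-1)))*(487/162) = (30*(-6 + 1))*(487/162) = (30*(-5))*(487/162) = -150*487/162 = -12175/27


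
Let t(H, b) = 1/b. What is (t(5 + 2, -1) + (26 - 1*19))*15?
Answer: 90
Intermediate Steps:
(t(5 + 2, -1) + (26 - 1*19))*15 = (1/(-1) + (26 - 1*19))*15 = (-1 + (26 - 19))*15 = (-1 + 7)*15 = 6*15 = 90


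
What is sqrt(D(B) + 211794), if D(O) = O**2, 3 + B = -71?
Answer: sqrt(217270) ≈ 466.12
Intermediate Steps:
B = -74 (B = -3 - 71 = -74)
sqrt(D(B) + 211794) = sqrt((-74)**2 + 211794) = sqrt(5476 + 211794) = sqrt(217270)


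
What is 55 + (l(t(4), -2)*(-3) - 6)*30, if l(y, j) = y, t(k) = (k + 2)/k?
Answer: -260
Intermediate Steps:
t(k) = (2 + k)/k
55 + (l(t(4), -2)*(-3) - 6)*30 = 55 + (((2 + 4)/4)*(-3) - 6)*30 = 55 + (((1/4)*6)*(-3) - 6)*30 = 55 + ((3/2)*(-3) - 6)*30 = 55 + (-9/2 - 6)*30 = 55 - 21/2*30 = 55 - 315 = -260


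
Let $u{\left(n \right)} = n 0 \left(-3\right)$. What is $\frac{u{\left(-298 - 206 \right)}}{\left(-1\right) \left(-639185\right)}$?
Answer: $0$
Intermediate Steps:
$u{\left(n \right)} = 0$ ($u{\left(n \right)} = 0 \left(-3\right) = 0$)
$\frac{u{\left(-298 - 206 \right)}}{\left(-1\right) \left(-639185\right)} = \frac{0}{\left(-1\right) \left(-639185\right)} = \frac{0}{639185} = 0 \cdot \frac{1}{639185} = 0$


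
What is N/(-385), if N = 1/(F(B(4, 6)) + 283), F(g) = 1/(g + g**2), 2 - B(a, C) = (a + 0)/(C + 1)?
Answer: -34/3708243 ≈ -9.1688e-6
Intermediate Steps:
B(a, C) = 2 - a/(1 + C) (B(a, C) = 2 - (a + 0)/(C + 1) = 2 - a/(1 + C))
N = 170/48159 (N = 1/(1/((((2 - 1*4 + 2*6)/(1 + 6)))*(1 + (2 - 1*4 + 2*6)/(1 + 6))) + 283) = 1/(1/((((2 - 4 + 12)/7))*(1 + (2 - 4 + 12)/7)) + 283) = 1/(1/((((1/7)*10))*(1 + (1/7)*10)) + 283) = 1/(1/((10/7)*(1 + 10/7)) + 283) = 1/(7/(10*(17/7)) + 283) = 1/((7/10)*(7/17) + 283) = 1/(49/170 + 283) = 1/(48159/170) = 170/48159 ≈ 0.0035300)
N/(-385) = (170/48159)/(-385) = (170/48159)*(-1/385) = -34/3708243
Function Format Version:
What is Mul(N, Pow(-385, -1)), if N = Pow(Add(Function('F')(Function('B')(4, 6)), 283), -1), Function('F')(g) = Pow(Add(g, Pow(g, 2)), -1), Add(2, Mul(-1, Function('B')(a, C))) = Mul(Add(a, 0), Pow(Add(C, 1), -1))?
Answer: Rational(-34, 3708243) ≈ -9.1688e-6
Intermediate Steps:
Function('B')(a, C) = Add(2, Mul(-1, a, Pow(Add(1, C), -1))) (Function('B')(a, C) = Add(2, Mul(-1, Mul(Add(a, 0), Pow(Add(C, 1), -1)))) = Add(2, Mul(-1, Mul(a, Pow(Add(1, C), -1)))) = Add(2, Mul(-1, a, Pow(Add(1, C), -1))))
N = Rational(170, 48159) (N = Pow(Add(Mul(Pow(Mul(Pow(Add(1, 6), -1), Add(2, Mul(-1, 4), Mul(2, 6))), -1), Pow(Add(1, Mul(Pow(Add(1, 6), -1), Add(2, Mul(-1, 4), Mul(2, 6)))), -1)), 283), -1) = Pow(Add(Mul(Pow(Mul(Pow(7, -1), Add(2, -4, 12)), -1), Pow(Add(1, Mul(Pow(7, -1), Add(2, -4, 12))), -1)), 283), -1) = Pow(Add(Mul(Pow(Mul(Rational(1, 7), 10), -1), Pow(Add(1, Mul(Rational(1, 7), 10)), -1)), 283), -1) = Pow(Add(Mul(Pow(Rational(10, 7), -1), Pow(Add(1, Rational(10, 7)), -1)), 283), -1) = Pow(Add(Mul(Rational(7, 10), Pow(Rational(17, 7), -1)), 283), -1) = Pow(Add(Mul(Rational(7, 10), Rational(7, 17)), 283), -1) = Pow(Add(Rational(49, 170), 283), -1) = Pow(Rational(48159, 170), -1) = Rational(170, 48159) ≈ 0.0035300)
Mul(N, Pow(-385, -1)) = Mul(Rational(170, 48159), Pow(-385, -1)) = Mul(Rational(170, 48159), Rational(-1, 385)) = Rational(-34, 3708243)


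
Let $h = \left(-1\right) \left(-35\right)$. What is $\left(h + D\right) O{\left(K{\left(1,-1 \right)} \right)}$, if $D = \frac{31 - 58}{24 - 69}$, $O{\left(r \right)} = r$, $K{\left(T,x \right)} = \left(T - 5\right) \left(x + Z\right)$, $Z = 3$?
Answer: $- \frac{1424}{5} \approx -284.8$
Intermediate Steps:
$h = 35$
$K{\left(T,x \right)} = \left(-5 + T\right) \left(3 + x\right)$ ($K{\left(T,x \right)} = \left(T - 5\right) \left(x + 3\right) = \left(-5 + T\right) \left(3 + x\right)$)
$D = \frac{3}{5}$ ($D = - \frac{27}{-45} = \left(-27\right) \left(- \frac{1}{45}\right) = \frac{3}{5} \approx 0.6$)
$\left(h + D\right) O{\left(K{\left(1,-1 \right)} \right)} = \left(35 + \frac{3}{5}\right) \left(-15 - -5 + 3 \cdot 1 + 1 \left(-1\right)\right) = \frac{178 \left(-15 + 5 + 3 - 1\right)}{5} = \frac{178}{5} \left(-8\right) = - \frac{1424}{5}$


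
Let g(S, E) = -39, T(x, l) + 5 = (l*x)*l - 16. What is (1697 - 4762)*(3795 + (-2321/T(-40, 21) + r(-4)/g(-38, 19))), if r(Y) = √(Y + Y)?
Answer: -205434126040/17661 + 6130*I*√2/39 ≈ -1.1632e+7 + 222.29*I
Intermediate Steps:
T(x, l) = -21 + x*l² (T(x, l) = -5 + ((l*x)*l - 16) = -5 + (x*l² - 16) = -5 + (-16 + x*l²) = -21 + x*l²)
r(Y) = √2*√Y (r(Y) = √(2*Y) = √2*√Y)
(1697 - 4762)*(3795 + (-2321/T(-40, 21) + r(-4)/g(-38, 19))) = (1697 - 4762)*(3795 + (-2321/(-21 - 40*21²) + (√2*√(-4))/(-39))) = -3065*(3795 + (-2321/(-21 - 40*441) + (√2*(2*I))*(-1/39))) = -3065*(3795 + (-2321/(-21 - 17640) + (2*I*√2)*(-1/39))) = -3065*(3795 + (-2321/(-17661) - 2*I*√2/39)) = -3065*(3795 + (-2321*(-1/17661) - 2*I*√2/39)) = -3065*(3795 + (2321/17661 - 2*I*√2/39)) = -3065*(67025816/17661 - 2*I*√2/39) = -205434126040/17661 + 6130*I*√2/39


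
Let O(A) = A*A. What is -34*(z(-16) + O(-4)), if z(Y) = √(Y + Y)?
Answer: -544 - 136*I*√2 ≈ -544.0 - 192.33*I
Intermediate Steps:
z(Y) = √2*√Y (z(Y) = √(2*Y) = √2*√Y)
O(A) = A²
-34*(z(-16) + O(-4)) = -34*(√2*√(-16) + (-4)²) = -34*(√2*(4*I) + 16) = -34*(4*I*√2 + 16) = -34*(16 + 4*I*√2) = -544 - 136*I*√2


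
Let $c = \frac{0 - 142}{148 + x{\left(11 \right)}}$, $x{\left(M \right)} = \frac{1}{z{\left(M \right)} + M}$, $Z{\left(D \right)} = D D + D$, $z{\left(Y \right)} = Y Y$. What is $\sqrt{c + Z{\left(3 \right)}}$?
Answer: $\frac{10 \sqrt{42141309}}{19537} \approx 3.3227$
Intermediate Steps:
$z{\left(Y \right)} = Y^{2}$
$Z{\left(D \right)} = D + D^{2}$ ($Z{\left(D \right)} = D^{2} + D = D + D^{2}$)
$x{\left(M \right)} = \frac{1}{M + M^{2}}$ ($x{\left(M \right)} = \frac{1}{M^{2} + M} = \frac{1}{M + M^{2}}$)
$c = - \frac{18744}{19537}$ ($c = \frac{0 - 142}{148 + \frac{1}{11 \left(1 + 11\right)}} = - \frac{142}{148 + \frac{1}{11 \cdot 12}} = - \frac{142}{148 + \frac{1}{11} \cdot \frac{1}{12}} = - \frac{142}{148 + \frac{1}{132}} = - \frac{142}{\frac{19537}{132}} = \left(-142\right) \frac{132}{19537} = - \frac{18744}{19537} \approx -0.95941$)
$\sqrt{c + Z{\left(3 \right)}} = \sqrt{- \frac{18744}{19537} + 3 \left(1 + 3\right)} = \sqrt{- \frac{18744}{19537} + 3 \cdot 4} = \sqrt{- \frac{18744}{19537} + 12} = \sqrt{\frac{215700}{19537}} = \frac{10 \sqrt{42141309}}{19537}$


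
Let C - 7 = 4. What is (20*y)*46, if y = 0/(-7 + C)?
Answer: 0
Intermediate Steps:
C = 11 (C = 7 + 4 = 11)
y = 0 (y = 0/(-7 + 11) = 0/4 = 0*(¼) = 0)
(20*y)*46 = (20*0)*46 = 0*46 = 0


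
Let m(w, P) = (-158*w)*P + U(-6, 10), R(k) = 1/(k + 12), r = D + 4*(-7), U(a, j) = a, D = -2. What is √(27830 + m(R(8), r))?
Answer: √28061 ≈ 167.51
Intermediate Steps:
r = -30 (r = -2 + 4*(-7) = -2 - 28 = -30)
R(k) = 1/(12 + k)
m(w, P) = -6 - 158*P*w (m(w, P) = (-158*w)*P - 6 = -158*P*w - 6 = -6 - 158*P*w)
√(27830 + m(R(8), r)) = √(27830 + (-6 - 158*(-30)/(12 + 8))) = √(27830 + (-6 - 158*(-30)/20)) = √(27830 + (-6 - 158*(-30)*1/20)) = √(27830 + (-6 + 237)) = √(27830 + 231) = √28061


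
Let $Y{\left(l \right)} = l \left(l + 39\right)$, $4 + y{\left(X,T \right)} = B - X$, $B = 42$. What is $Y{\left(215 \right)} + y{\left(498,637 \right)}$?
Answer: $54150$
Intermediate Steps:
$y{\left(X,T \right)} = 38 - X$ ($y{\left(X,T \right)} = -4 - \left(-42 + X\right) = 38 - X$)
$Y{\left(l \right)} = l \left(39 + l\right)$
$Y{\left(215 \right)} + y{\left(498,637 \right)} = 215 \left(39 + 215\right) + \left(38 - 498\right) = 215 \cdot 254 + \left(38 - 498\right) = 54610 - 460 = 54150$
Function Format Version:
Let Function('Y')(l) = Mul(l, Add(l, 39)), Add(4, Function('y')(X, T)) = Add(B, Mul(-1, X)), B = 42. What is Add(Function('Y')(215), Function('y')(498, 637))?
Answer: 54150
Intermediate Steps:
Function('y')(X, T) = Add(38, Mul(-1, X)) (Function('y')(X, T) = Add(-4, Add(42, Mul(-1, X))) = Add(38, Mul(-1, X)))
Function('Y')(l) = Mul(l, Add(39, l))
Add(Function('Y')(215), Function('y')(498, 637)) = Add(Mul(215, Add(39, 215)), Add(38, Mul(-1, 498))) = Add(Mul(215, 254), Add(38, -498)) = Add(54610, -460) = 54150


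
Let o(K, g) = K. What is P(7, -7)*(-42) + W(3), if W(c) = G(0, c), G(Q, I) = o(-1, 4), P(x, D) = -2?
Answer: 83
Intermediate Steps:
G(Q, I) = -1
W(c) = -1
P(7, -7)*(-42) + W(3) = -2*(-42) - 1 = 84 - 1 = 83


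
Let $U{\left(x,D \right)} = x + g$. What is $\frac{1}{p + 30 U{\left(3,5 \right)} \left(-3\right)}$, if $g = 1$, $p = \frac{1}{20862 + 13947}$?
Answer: $- \frac{34809}{12531239} \approx -0.0027778$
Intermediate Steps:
$p = \frac{1}{34809} \approx 2.8728 \cdot 10^{-5}$
$U{\left(x,D \right)} = 1 + x$ ($U{\left(x,D \right)} = x + 1 = 1 + x$)
$\frac{1}{p + 30 U{\left(3,5 \right)} \left(-3\right)} = \frac{1}{\frac{1}{34809} + 30 \left(1 + 3\right) \left(-3\right)} = \frac{1}{\frac{1}{34809} + 30 \cdot 4 \left(-3\right)} = \frac{1}{\frac{1}{34809} + 120 \left(-3\right)} = \frac{1}{\frac{1}{34809} - 360} = \frac{1}{- \frac{12531239}{34809}} = - \frac{34809}{12531239}$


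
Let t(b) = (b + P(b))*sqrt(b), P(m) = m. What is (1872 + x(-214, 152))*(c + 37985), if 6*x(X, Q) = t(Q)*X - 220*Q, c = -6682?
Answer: -347588512/3 - 2036447968*sqrt(38)/3 ≈ -4.3004e+9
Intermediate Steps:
t(b) = 2*b**(3/2) (t(b) = (b + b)*sqrt(b) = (2*b)*sqrt(b) = 2*b**(3/2))
x(X, Q) = -110*Q/3 + X*Q**(3/2)/3 (x(X, Q) = ((2*Q**(3/2))*X - 220*Q)/6 = (2*X*Q**(3/2) - 220*Q)/6 = (-220*Q + 2*X*Q**(3/2))/6 = -110*Q/3 + X*Q**(3/2)/3)
(1872 + x(-214, 152))*(c + 37985) = (1872 + (-110/3*152 + (1/3)*(-214)*152**(3/2)))*(-6682 + 37985) = (1872 + (-16720/3 + (1/3)*(-214)*(304*sqrt(38))))*31303 = (1872 + (-16720/3 - 65056*sqrt(38)/3))*31303 = (-11104/3 - 65056*sqrt(38)/3)*31303 = -347588512/3 - 2036447968*sqrt(38)/3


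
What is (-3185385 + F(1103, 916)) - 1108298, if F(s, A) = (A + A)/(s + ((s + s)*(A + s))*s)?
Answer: -21093440128194503/4912668245 ≈ -4.2937e+6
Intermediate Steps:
F(s, A) = 2*A/(s + 2*s²*(A + s)) (F(s, A) = (2*A)/(s + ((2*s)*(A + s))*s) = (2*A)/(s + (2*s*(A + s))*s) = (2*A)/(s + 2*s²*(A + s)) = 2*A/(s + 2*s²*(A + s)))
(-3185385 + F(1103, 916)) - 1108298 = (-3185385 + 2*916/(1103*(1 + 2*1103² + 2*916*1103))) - 1108298 = (-3185385 + 2*916*(1/1103)/(1 + 2*1216609 + 2020696)) - 1108298 = (-3185385 + 2*916*(1/1103)/(1 + 2433218 + 2020696)) - 1108298 = (-3185385 + 2*916*(1/1103)/4453915) - 1108298 = (-3185385 + 2*916*(1/1103)*(1/4453915)) - 1108298 = (-3185385 + 1832/4912668245) - 1108298 = -15648739737597493/4912668245 - 1108298 = -21093440128194503/4912668245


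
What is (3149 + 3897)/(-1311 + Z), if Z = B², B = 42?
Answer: 7046/453 ≈ 15.554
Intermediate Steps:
Z = 1764 (Z = 42² = 1764)
(3149 + 3897)/(-1311 + Z) = (3149 + 3897)/(-1311 + 1764) = 7046/453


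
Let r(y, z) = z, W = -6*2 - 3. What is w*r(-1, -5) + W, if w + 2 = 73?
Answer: -370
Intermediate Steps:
w = 71 (w = -2 + 73 = 71)
W = -15 (W = -12 - 3 = -15)
w*r(-1, -5) + W = 71*(-5) - 15 = -355 - 15 = -370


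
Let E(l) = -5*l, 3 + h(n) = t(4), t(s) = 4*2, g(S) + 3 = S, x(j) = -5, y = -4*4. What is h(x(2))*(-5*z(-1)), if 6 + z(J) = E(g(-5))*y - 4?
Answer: 16250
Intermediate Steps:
y = -16
g(S) = -3 + S
t(s) = 8
h(n) = 5 (h(n) = -3 + 8 = 5)
z(J) = -650 (z(J) = -6 + (-5*(-3 - 5)*(-16) - 4) = -6 + (-5*(-8)*(-16) - 4) = -6 + (40*(-16) - 4) = -6 + (-640 - 4) = -6 - 644 = -650)
h(x(2))*(-5*z(-1)) = 5*(-5*(-650)) = 5*3250 = 16250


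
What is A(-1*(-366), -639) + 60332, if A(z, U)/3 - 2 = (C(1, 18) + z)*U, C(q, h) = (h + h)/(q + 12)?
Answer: -8405704/13 ≈ -6.4659e+5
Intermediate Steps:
C(q, h) = 2*h/(12 + q) (C(q, h) = (2*h)/(12 + q) = 2*h/(12 + q))
A(z, U) = 6 + 3*U*(36/13 + z) (A(z, U) = 6 + 3*((2*18/(12 + 1) + z)*U) = 6 + 3*((2*18/13 + z)*U) = 6 + 3*((2*18*(1/13) + z)*U) = 6 + 3*((36/13 + z)*U) = 6 + 3*(U*(36/13 + z)) = 6 + 3*U*(36/13 + z))
A(-1*(-366), -639) + 60332 = (6 + (108/13)*(-639) + 3*(-639)*(-1*(-366))) + 60332 = (6 - 69012/13 + 3*(-639)*366) + 60332 = (6 - 69012/13 - 701622) + 60332 = -9190020/13 + 60332 = -8405704/13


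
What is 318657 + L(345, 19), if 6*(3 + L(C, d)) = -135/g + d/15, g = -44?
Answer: 1261872701/3960 ≈ 3.1865e+5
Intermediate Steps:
L(C, d) = -219/88 + d/90 (L(C, d) = -3 + (-135/(-44) + d/15)/6 = -3 + (-135*(-1/44) + d*(1/15))/6 = -3 + (135/44 + d/15)/6 = -3 + (45/88 + d/90) = -219/88 + d/90)
318657 + L(345, 19) = 318657 + (-219/88 + (1/90)*19) = 318657 + (-219/88 + 19/90) = 318657 - 9019/3960 = 1261872701/3960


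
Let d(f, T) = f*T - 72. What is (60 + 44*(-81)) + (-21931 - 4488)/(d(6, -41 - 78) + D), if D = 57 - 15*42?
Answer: -4735517/1359 ≈ -3484.6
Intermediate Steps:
d(f, T) = -72 + T*f (d(f, T) = T*f - 72 = -72 + T*f)
D = -573 (D = 57 - 630 = -573)
(60 + 44*(-81)) + (-21931 - 4488)/(d(6, -41 - 78) + D) = (60 + 44*(-81)) + (-21931 - 4488)/((-72 + (-41 - 78)*6) - 573) = (60 - 3564) - 26419/((-72 - 119*6) - 573) = -3504 - 26419/((-72 - 714) - 573) = -3504 - 26419/(-786 - 573) = -3504 - 26419/(-1359) = -3504 - 26419*(-1/1359) = -3504 + 26419/1359 = -4735517/1359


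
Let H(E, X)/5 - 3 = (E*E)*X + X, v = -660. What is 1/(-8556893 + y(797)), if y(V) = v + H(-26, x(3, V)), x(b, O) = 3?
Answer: -1/8547383 ≈ -1.1699e-7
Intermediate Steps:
H(E, X) = 15 + 5*X + 5*X*E² (H(E, X) = 15 + 5*((E*E)*X + X) = 15 + 5*(E²*X + X) = 15 + 5*(X*E² + X) = 15 + 5*(X + X*E²) = 15 + (5*X + 5*X*E²) = 15 + 5*X + 5*X*E²)
y(V) = 9510 (y(V) = -660 + (15 + 5*3 + 5*3*(-26)²) = -660 + (15 + 15 + 5*3*676) = -660 + (15 + 15 + 10140) = -660 + 10170 = 9510)
1/(-8556893 + y(797)) = 1/(-8556893 + 9510) = 1/(-8547383) = -1/8547383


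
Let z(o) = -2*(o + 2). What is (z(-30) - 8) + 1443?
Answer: 1491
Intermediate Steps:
z(o) = -4 - 2*o (z(o) = -2*(2 + o) = -4 - 2*o)
(z(-30) - 8) + 1443 = ((-4 - 2*(-30)) - 8) + 1443 = ((-4 + 60) - 8) + 1443 = (56 - 8) + 1443 = 48 + 1443 = 1491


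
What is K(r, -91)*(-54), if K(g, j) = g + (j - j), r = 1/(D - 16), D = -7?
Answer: 54/23 ≈ 2.3478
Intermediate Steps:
r = -1/23 (r = 1/(-7 - 16) = 1/(-23) = -1/23 ≈ -0.043478)
K(g, j) = g (K(g, j) = g + 0 = g)
K(r, -91)*(-54) = -1/23*(-54) = 54/23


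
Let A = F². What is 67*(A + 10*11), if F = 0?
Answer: 7370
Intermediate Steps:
A = 0 (A = 0² = 0)
67*(A + 10*11) = 67*(0 + 10*11) = 67*(0 + 110) = 67*110 = 7370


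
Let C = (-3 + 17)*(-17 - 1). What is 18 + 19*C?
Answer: -4770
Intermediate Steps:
C = -252 (C = 14*(-18) = -252)
18 + 19*C = 18 + 19*(-252) = 18 - 4788 = -4770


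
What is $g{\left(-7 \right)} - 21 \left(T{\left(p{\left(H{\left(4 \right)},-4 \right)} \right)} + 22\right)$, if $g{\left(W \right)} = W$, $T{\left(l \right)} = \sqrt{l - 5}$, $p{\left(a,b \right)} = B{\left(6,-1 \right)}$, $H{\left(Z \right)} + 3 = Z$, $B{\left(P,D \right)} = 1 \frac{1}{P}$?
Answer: $-469 - \frac{7 i \sqrt{174}}{2} \approx -469.0 - 46.168 i$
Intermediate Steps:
$B{\left(P,D \right)} = \frac{1}{P}$
$H{\left(Z \right)} = -3 + Z$
$p{\left(a,b \right)} = \frac{1}{6}$
$T{\left(l \right)} = \sqrt{-5 + l}$
$g{\left(-7 \right)} - 21 \left(T{\left(p{\left(H{\left(4 \right)},-4 \right)} \right)} + 22\right) = -7 - 21 \left(\sqrt{-5 + \frac{1}{6}} + 22\right) = -7 - 21 \left(\sqrt{- \frac{29}{6}} + 22\right) = -7 - 21 \left(\frac{i \sqrt{174}}{6} + 22\right) = -7 - 21 \left(22 + \frac{i \sqrt{174}}{6}\right) = -7 - \left(462 + \frac{7 i \sqrt{174}}{2}\right) = -469 - \frac{7 i \sqrt{174}}{2}$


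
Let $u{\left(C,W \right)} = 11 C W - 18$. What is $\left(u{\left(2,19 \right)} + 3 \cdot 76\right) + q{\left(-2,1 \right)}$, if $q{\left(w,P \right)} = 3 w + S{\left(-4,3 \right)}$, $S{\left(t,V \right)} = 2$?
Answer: $624$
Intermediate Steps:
$u{\left(C,W \right)} = -18 + 11 C W$ ($u{\left(C,W \right)} = 11 C W - 18 = -18 + 11 C W$)
$q{\left(w,P \right)} = 2 + 3 w$ ($q{\left(w,P \right)} = 3 w + 2 = 2 + 3 w$)
$\left(u{\left(2,19 \right)} + 3 \cdot 76\right) + q{\left(-2,1 \right)} = \left(\left(-18 + 11 \cdot 2 \cdot 19\right) + 3 \cdot 76\right) + \left(2 + 3 \left(-2\right)\right) = \left(\left(-18 + 418\right) + 228\right) + \left(2 - 6\right) = \left(400 + 228\right) - 4 = 628 - 4 = 624$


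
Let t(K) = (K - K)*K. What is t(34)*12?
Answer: 0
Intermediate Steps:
t(K) = 0 (t(K) = 0*K = 0)
t(34)*12 = 0*12 = 0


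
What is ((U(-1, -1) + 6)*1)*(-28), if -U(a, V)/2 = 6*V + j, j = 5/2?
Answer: -364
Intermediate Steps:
j = 5/2 (j = 5*(½) = 5/2 ≈ 2.5000)
U(a, V) = -5 - 12*V (U(a, V) = -2*(6*V + 5/2) = -2*(5/2 + 6*V) = -5 - 12*V)
((U(-1, -1) + 6)*1)*(-28) = (((-5 - 12*(-1)) + 6)*1)*(-28) = (((-5 + 12) + 6)*1)*(-28) = ((7 + 6)*1)*(-28) = (13*1)*(-28) = 13*(-28) = -364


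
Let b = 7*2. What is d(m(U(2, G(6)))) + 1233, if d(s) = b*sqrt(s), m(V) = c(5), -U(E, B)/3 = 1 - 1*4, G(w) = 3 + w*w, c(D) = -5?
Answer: 1233 + 14*I*sqrt(5) ≈ 1233.0 + 31.305*I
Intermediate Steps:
G(w) = 3 + w**2
U(E, B) = 9 (U(E, B) = -3*(1 - 1*4) = -3*(1 - 4) = -3*(-3) = 9)
b = 14
m(V) = -5
d(s) = 14*sqrt(s)
d(m(U(2, G(6)))) + 1233 = 14*sqrt(-5) + 1233 = 14*(I*sqrt(5)) + 1233 = 14*I*sqrt(5) + 1233 = 1233 + 14*I*sqrt(5)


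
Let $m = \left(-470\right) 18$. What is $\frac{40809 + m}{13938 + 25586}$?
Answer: $\frac{789}{964} \approx 0.81846$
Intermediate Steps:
$m = -8460$
$\frac{40809 + m}{13938 + 25586} = \frac{40809 - 8460}{13938 + 25586} = \frac{32349}{39524} = 32349 \cdot \frac{1}{39524} = \frac{789}{964}$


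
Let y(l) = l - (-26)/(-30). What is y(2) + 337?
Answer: 5072/15 ≈ 338.13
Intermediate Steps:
y(l) = -13/15 + l (y(l) = l - (-26)*(-1)/30 = l - 1*13/15 = l - 13/15 = -13/15 + l)
y(2) + 337 = (-13/15 + 2) + 337 = 17/15 + 337 = 5072/15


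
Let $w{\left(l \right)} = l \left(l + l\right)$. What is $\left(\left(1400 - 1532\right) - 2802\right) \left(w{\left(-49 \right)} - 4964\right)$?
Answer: $475308$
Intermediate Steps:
$w{\left(l \right)} = 2 l^{2}$ ($w{\left(l \right)} = l 2 l = 2 l^{2}$)
$\left(\left(1400 - 1532\right) - 2802\right) \left(w{\left(-49 \right)} - 4964\right) = \left(\left(1400 - 1532\right) - 2802\right) \left(2 \left(-49\right)^{2} - 4964\right) = \left(\left(1400 - 1532\right) - 2802\right) \left(2 \cdot 2401 - 4964\right) = \left(-132 - 2802\right) \left(4802 - 4964\right) = \left(-2934\right) \left(-162\right) = 475308$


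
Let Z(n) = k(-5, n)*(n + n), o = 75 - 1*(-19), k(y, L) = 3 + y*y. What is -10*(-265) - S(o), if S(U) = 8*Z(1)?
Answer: 2202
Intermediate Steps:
k(y, L) = 3 + y**2
o = 94 (o = 75 + 19 = 94)
Z(n) = 56*n (Z(n) = (3 + (-5)**2)*(n + n) = (3 + 25)*(2*n) = 28*(2*n) = 56*n)
S(U) = 448 (S(U) = 8*(56*1) = 8*56 = 448)
-10*(-265) - S(o) = -10*(-265) - 1*448 = 2650 - 448 = 2202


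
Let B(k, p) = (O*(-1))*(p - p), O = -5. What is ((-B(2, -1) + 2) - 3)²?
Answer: 1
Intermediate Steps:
B(k, p) = 0 (B(k, p) = (-5*(-1))*(p - p) = 5*0 = 0)
((-B(2, -1) + 2) - 3)² = ((-1*0 + 2) - 3)² = ((0 + 2) - 3)² = (2 - 3)² = (-1)² = 1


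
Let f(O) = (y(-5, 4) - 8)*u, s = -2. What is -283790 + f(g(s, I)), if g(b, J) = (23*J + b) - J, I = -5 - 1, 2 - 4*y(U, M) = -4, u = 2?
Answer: -283803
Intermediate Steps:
y(U, M) = 3/2 (y(U, M) = ½ - ¼*(-4) = ½ + 1 = 3/2)
I = -6
g(b, J) = b + 22*J (g(b, J) = (b + 23*J) - J = b + 22*J)
f(O) = -13 (f(O) = (3/2 - 8)*2 = -13/2*2 = -13)
-283790 + f(g(s, I)) = -283790 - 13 = -283803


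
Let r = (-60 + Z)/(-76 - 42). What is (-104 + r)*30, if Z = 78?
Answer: -184350/59 ≈ -3124.6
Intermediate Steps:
r = -9/59 (r = (-60 + 78)/(-76 - 42) = 18/(-118) = 18*(-1/118) = -9/59 ≈ -0.15254)
(-104 + r)*30 = (-104 - 9/59)*30 = -6145/59*30 = -184350/59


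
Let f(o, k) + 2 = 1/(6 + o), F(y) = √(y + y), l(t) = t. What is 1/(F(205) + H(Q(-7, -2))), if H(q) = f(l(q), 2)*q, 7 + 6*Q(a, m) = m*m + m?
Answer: -1302/352649 + 8649*√410/3526490 ≈ 0.045969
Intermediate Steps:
F(y) = √2*√y (F(y) = √(2*y) = √2*√y)
f(o, k) = -2 + 1/(6 + o)
Q(a, m) = -7/6 + m/6 + m²/6 (Q(a, m) = -7/6 + (m*m + m)/6 = -7/6 + (m² + m)/6 = -7/6 + (m + m²)/6 = -7/6 + (m/6 + m²/6) = -7/6 + m/6 + m²/6)
H(q) = q*(-11 - 2*q)/(6 + q) (H(q) = ((-11 - 2*q)/(6 + q))*q = q*(-11 - 2*q)/(6 + q))
1/(F(205) + H(Q(-7, -2))) = 1/(√2*√205 - (-7/6 + (⅙)*(-2) + (⅙)*(-2)²)*(11 + 2*(-7/6 + (⅙)*(-2) + (⅙)*(-2)²))/(6 + (-7/6 + (⅙)*(-2) + (⅙)*(-2)²))) = 1/(√410 - (-7/6 - ⅓ + (⅙)*4)*(11 + 2*(-7/6 - ⅓ + (⅙)*4))/(6 + (-7/6 - ⅓ + (⅙)*4))) = 1/(√410 - (-7/6 - ⅓ + ⅔)*(11 + 2*(-7/6 - ⅓ + ⅔))/(6 + (-7/6 - ⅓ + ⅔))) = 1/(√410 - 1*(-⅚)*(11 + 2*(-⅚))/(6 - ⅚)) = 1/(√410 - 1*(-⅚)*(11 - 5/3)/31/6) = 1/(√410 - 1*(-⅚)*6/31*28/3) = 1/(√410 + 140/93) = 1/(140/93 + √410)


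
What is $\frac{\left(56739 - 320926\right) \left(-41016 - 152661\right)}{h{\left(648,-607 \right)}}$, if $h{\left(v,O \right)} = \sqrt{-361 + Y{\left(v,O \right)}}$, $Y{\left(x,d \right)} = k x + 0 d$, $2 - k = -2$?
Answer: $\frac{51166945599 \sqrt{2231}}{2231} \approx 1.0833 \cdot 10^{9}$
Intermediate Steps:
$k = 4$ ($k = 2 - -2 = 2 + 2 = 4$)
$Y{\left(x,d \right)} = 4 x$ ($Y{\left(x,d \right)} = 4 x + 0 d = 4 x + 0 = 4 x$)
$h{\left(v,O \right)} = \sqrt{-361 + 4 v}$
$\frac{\left(56739 - 320926\right) \left(-41016 - 152661\right)}{h{\left(648,-607 \right)}} = \frac{\left(56739 - 320926\right) \left(-41016 - 152661\right)}{\sqrt{-361 + 4 \cdot 648}} = \frac{\left(-264187\right) \left(-193677\right)}{\sqrt{-361 + 2592}} = \frac{51166945599}{\sqrt{2231}} = 51166945599 \frac{\sqrt{2231}}{2231} = \frac{51166945599 \sqrt{2231}}{2231}$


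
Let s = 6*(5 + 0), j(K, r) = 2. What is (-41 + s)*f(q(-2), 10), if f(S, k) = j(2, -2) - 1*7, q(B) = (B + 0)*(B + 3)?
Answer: 55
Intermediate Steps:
q(B) = B*(3 + B)
s = 30 (s = 6*5 = 30)
f(S, k) = -5 (f(S, k) = 2 - 1*7 = 2 - 7 = -5)
(-41 + s)*f(q(-2), 10) = (-41 + 30)*(-5) = -11*(-5) = 55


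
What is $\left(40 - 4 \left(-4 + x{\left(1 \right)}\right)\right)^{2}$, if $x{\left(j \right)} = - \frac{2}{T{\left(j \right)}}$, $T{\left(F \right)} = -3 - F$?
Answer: $2916$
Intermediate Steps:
$x{\left(j \right)} = - \frac{2}{-3 - j}$
$\left(40 - 4 \left(-4 + x{\left(1 \right)}\right)\right)^{2} = \left(40 - 4 \left(-4 + \frac{2}{3 + 1}\right)\right)^{2} = \left(40 - 4 \left(-4 + \frac{2}{4}\right)\right)^{2} = \left(40 - 4 \left(-4 + 2 \cdot \frac{1}{4}\right)\right)^{2} = \left(40 - 4 \left(-4 + \frac{1}{2}\right)\right)^{2} = \left(40 - -14\right)^{2} = \left(40 + 14\right)^{2} = 54^{2} = 2916$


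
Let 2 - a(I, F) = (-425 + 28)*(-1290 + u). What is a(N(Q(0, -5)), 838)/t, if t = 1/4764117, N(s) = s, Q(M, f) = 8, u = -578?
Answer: -3533040582498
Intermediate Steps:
a(I, F) = -741594 (a(I, F) = 2 - (-425 + 28)*(-1290 - 578) = 2 - (-397)*(-1868) = 2 - 1*741596 = 2 - 741596 = -741594)
t = 1/4764117 ≈ 2.0990e-7
a(N(Q(0, -5)), 838)/t = -741594/1/4764117 = -741594*4764117 = -3533040582498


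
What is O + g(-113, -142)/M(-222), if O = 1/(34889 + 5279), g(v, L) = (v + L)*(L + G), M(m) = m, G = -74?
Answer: -368742203/1486216 ≈ -248.11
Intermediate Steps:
g(v, L) = (-74 + L)*(L + v) (g(v, L) = (v + L)*(L - 74) = (L + v)*(-74 + L) = (-74 + L)*(L + v))
O = 1/40168 ≈ 2.4895e-5
O + g(-113, -142)/M(-222) = 1/40168 + ((-142)² - 74*(-142) - 74*(-113) - 142*(-113))/(-222) = 1/40168 + (20164 + 10508 + 8362 + 16046)*(-1/222) = 1/40168 + 55080*(-1/222) = 1/40168 - 9180/37 = -368742203/1486216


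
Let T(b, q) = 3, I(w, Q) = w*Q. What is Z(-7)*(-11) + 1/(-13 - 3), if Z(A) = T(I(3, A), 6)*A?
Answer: 3695/16 ≈ 230.94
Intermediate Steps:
I(w, Q) = Q*w
Z(A) = 3*A
Z(-7)*(-11) + 1/(-13 - 3) = (3*(-7))*(-11) + 1/(-13 - 3) = -21*(-11) + 1/(-16) = 231 - 1/16 = 3695/16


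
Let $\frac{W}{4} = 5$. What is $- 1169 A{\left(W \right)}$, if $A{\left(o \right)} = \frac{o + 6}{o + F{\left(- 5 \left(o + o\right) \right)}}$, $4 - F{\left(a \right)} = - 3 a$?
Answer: $\frac{15197}{288} \approx 52.767$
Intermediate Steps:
$W = 20$ ($W = 4 \cdot 5 = 20$)
$F{\left(a \right)} = 4 + 3 a$ ($F{\left(a \right)} = 4 - - 3 a = 4 + 3 a$)
$A{\left(o \right)} = \frac{6 + o}{4 - 29 o}$ ($A{\left(o \right)} = \frac{o + 6}{o + \left(4 + 3 \left(- 5 \left(o + o\right)\right)\right)} = \frac{6 + o}{o + \left(4 + 3 \left(- 5 \cdot 2 o\right)\right)} = \frac{6 + o}{o + \left(4 + 3 \left(- 10 o\right)\right)} = \frac{6 + o}{o - \left(-4 + 30 o\right)} = \frac{6 + o}{4 - 29 o}$)
$- 1169 A{\left(W \right)} = - 1169 \frac{6 + 20}{4 - 580} = - 1169 \frac{1}{4 - 580} \cdot 26 = - 1169 \frac{1}{-576} \cdot 26 = - 1169 \left(\left(- \frac{1}{576}\right) 26\right) = \left(-1169\right) \left(- \frac{13}{288}\right) = \frac{15197}{288}$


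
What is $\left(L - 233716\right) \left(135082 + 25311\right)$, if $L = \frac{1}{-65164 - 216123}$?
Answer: $- \frac{10544439918969749}{281287} \approx -3.7486 \cdot 10^{10}$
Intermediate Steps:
$L = - \frac{1}{281287}$ ($L = \frac{1}{-281287} = - \frac{1}{281287} \approx -3.5551 \cdot 10^{-6}$)
$\left(L - 233716\right) \left(135082 + 25311\right) = \left(- \frac{1}{281287} - 233716\right) \left(135082 + 25311\right) = \left(- \frac{1}{281287} - 233716\right) 160393 = \left(- \frac{65741272493}{281287}\right) 160393 = - \frac{10544439918969749}{281287}$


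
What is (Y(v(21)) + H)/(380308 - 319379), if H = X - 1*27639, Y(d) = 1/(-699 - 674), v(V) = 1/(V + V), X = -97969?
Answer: -172459785/83655517 ≈ -2.0615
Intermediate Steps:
v(V) = 1/(2*V)
Y(d) = -1/1373 (Y(d) = 1/(-1373) = -1/1373)
H = -125608 (H = -97969 - 1*27639 = -97969 - 27639 = -125608)
(Y(v(21)) + H)/(380308 - 319379) = (-1/1373 - 125608)/(380308 - 319379) = -172459785/1373/60929 = -172459785/1373*1/60929 = -172459785/83655517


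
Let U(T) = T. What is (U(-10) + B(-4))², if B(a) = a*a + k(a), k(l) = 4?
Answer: 100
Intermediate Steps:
B(a) = 4 + a² (B(a) = a*a + 4 = a² + 4 = 4 + a²)
(U(-10) + B(-4))² = (-10 + (4 + (-4)²))² = (-10 + (4 + 16))² = (-10 + 20)² = 10² = 100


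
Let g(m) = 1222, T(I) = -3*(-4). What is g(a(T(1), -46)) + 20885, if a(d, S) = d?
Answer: 22107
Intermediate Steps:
T(I) = 12
g(a(T(1), -46)) + 20885 = 1222 + 20885 = 22107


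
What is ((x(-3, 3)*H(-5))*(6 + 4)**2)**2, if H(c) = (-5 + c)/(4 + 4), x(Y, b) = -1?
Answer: 15625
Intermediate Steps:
H(c) = -5/8 + c/8 (H(c) = (-5 + c)/8 = (-5 + c)*(1/8) = -5/8 + c/8)
((x(-3, 3)*H(-5))*(6 + 4)**2)**2 = ((-(-5/8 + (1/8)*(-5)))*(6 + 4)**2)**2 = (-(-5/8 - 5/8)*10**2)**2 = (-1*(-5/4)*100)**2 = ((5/4)*100)**2 = 125**2 = 15625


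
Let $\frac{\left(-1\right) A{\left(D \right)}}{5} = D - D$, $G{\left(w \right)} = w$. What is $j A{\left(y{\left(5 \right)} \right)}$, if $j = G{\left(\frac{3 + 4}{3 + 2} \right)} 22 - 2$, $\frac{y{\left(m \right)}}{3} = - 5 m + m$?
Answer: $0$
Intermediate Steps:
$y{\left(m \right)} = - 12 m$ ($y{\left(m \right)} = 3 \left(- 5 m + m\right) = 3 \left(- 4 m\right) = - 12 m$)
$A{\left(D \right)} = 0$ ($A{\left(D \right)} = - 5 \left(D - D\right) = \left(-5\right) 0 = 0$)
$j = \frac{144}{5}$ ($j = \frac{3 + 4}{3 + 2} \cdot 22 - 2 = \frac{7}{5} \cdot 22 - 2 = \frac{154}{5} - 2 = \frac{144}{5} \approx 28.8$)
$j A{\left(y{\left(5 \right)} \right)} = \frac{144}{5} \cdot 0 = 0$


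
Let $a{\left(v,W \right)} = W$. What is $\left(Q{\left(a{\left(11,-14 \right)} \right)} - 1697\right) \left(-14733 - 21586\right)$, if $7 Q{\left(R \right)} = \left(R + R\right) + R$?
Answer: $61851257$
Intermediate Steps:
$Q{\left(R \right)} = \frac{3 R}{7}$ ($Q{\left(R \right)} = \frac{\left(R + R\right) + R}{7} = \frac{2 R + R}{7} = \frac{3 R}{7}$)
$\left(Q{\left(a{\left(11,-14 \right)} \right)} - 1697\right) \left(-14733 - 21586\right) = \left(\frac{3}{7} \left(-14\right) - 1697\right) \left(-14733 - 21586\right) = \left(-6 - 1697\right) \left(-36319\right) = \left(-1703\right) \left(-36319\right) = 61851257$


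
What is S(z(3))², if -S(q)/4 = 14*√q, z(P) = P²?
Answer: 28224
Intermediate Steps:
S(q) = -56*√q
S(z(3))² = (-56*√(3²))² = (-56*√9)² = (-56*3)² = (-168)² = 28224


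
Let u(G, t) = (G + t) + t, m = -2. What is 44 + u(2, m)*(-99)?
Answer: 242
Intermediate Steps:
u(G, t) = G + 2*t
44 + u(2, m)*(-99) = 44 + (2 + 2*(-2))*(-99) = 44 + (2 - 4)*(-99) = 44 - 2*(-99) = 44 + 198 = 242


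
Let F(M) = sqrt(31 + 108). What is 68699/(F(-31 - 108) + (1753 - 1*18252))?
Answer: -1133464801/272216862 - 68699*sqrt(139)/272216862 ≈ -4.1668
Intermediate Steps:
F(M) = sqrt(139)
68699/(F(-31 - 108) + (1753 - 1*18252)) = 68699/(sqrt(139) + (1753 - 1*18252)) = 68699/(sqrt(139) + (1753 - 18252)) = 68699/(sqrt(139) - 16499) = 68699/(-16499 + sqrt(139))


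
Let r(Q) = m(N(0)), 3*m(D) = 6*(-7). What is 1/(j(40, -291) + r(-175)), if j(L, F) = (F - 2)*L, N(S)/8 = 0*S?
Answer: -1/11734 ≈ -8.5222e-5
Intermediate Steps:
N(S) = 0 (N(S) = 8*(0*S) = 8*0 = 0)
m(D) = -14 (m(D) = (6*(-7))/3 = (⅓)*(-42) = -14)
r(Q) = -14
j(L, F) = L*(-2 + F) (j(L, F) = (-2 + F)*L = L*(-2 + F))
1/(j(40, -291) + r(-175)) = 1/(40*(-2 - 291) - 14) = 1/(40*(-293) - 14) = 1/(-11720 - 14) = 1/(-11734) = -1/11734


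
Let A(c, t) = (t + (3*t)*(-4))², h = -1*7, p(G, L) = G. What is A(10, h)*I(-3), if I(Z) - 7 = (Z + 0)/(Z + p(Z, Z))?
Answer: 88935/2 ≈ 44468.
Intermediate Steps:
h = -7
I(Z) = 15/2 (I(Z) = 7 + (Z + 0)/(Z + Z) = 7 + Z/((2*Z)) = 7 + Z*(1/(2*Z)) = 7 + ½ = 15/2)
A(c, t) = 121*t² (A(c, t) = (t - 12*t)² = (-11*t)² = 121*t²)
A(10, h)*I(-3) = (121*(-7)²)*(15/2) = (121*49)*(15/2) = 5929*(15/2) = 88935/2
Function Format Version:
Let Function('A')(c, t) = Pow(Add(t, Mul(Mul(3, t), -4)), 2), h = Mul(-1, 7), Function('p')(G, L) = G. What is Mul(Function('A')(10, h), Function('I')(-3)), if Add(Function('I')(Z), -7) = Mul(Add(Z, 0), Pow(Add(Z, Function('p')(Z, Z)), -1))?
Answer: Rational(88935, 2) ≈ 44468.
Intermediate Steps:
h = -7
Function('I')(Z) = Rational(15, 2) (Function('I')(Z) = Add(7, Mul(Add(Z, 0), Pow(Add(Z, Z), -1))) = Add(7, Mul(Z, Pow(Mul(2, Z), -1))) = Add(7, Mul(Z, Mul(Rational(1, 2), Pow(Z, -1)))) = Add(7, Rational(1, 2)) = Rational(15, 2))
Function('A')(c, t) = Mul(121, Pow(t, 2)) (Function('A')(c, t) = Pow(Add(t, Mul(-12, t)), 2) = Pow(Mul(-11, t), 2) = Mul(121, Pow(t, 2)))
Mul(Function('A')(10, h), Function('I')(-3)) = Mul(Mul(121, Pow(-7, 2)), Rational(15, 2)) = Mul(Mul(121, 49), Rational(15, 2)) = Mul(5929, Rational(15, 2)) = Rational(88935, 2)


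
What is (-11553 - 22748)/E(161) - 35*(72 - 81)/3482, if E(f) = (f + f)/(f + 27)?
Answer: -11226940993/560602 ≈ -20027.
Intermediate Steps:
E(f) = 2*f/(27 + f) (E(f) = (2*f)/(27 + f) = 2*f/(27 + f))
(-11553 - 22748)/E(161) - 35*(72 - 81)/3482 = (-11553 - 22748)/((2*161/(27 + 161))) - 35*(72 - 81)/3482 = -34301/(2*161/188) - 35*(-9)*(1/3482) = -34301/(2*161*(1/188)) + 315*(1/3482) = -34301/161/94 + 315/3482 = -34301*94/161 + 315/3482 = -3224294/161 + 315/3482 = -11226940993/560602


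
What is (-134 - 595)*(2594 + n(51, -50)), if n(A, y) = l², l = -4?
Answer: -1902690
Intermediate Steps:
n(A, y) = 16 (n(A, y) = (-4)² = 16)
(-134 - 595)*(2594 + n(51, -50)) = (-134 - 595)*(2594 + 16) = -729*2610 = -1902690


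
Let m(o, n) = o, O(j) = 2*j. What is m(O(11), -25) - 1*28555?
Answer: -28533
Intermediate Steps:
m(O(11), -25) - 1*28555 = 2*11 - 1*28555 = 22 - 28555 = -28533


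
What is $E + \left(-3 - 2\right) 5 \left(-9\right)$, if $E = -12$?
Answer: $213$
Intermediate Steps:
$E + \left(-3 - 2\right) 5 \left(-9\right) = -12 + \left(-3 - 2\right) 5 \left(-9\right) = -12 + \left(-5\right) 5 \left(-9\right) = -12 - -225 = -12 + 225 = 213$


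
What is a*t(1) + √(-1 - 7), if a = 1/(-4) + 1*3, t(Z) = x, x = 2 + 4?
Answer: 33/2 + 2*I*√2 ≈ 16.5 + 2.8284*I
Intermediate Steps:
x = 6
t(Z) = 6
a = 11/4 (a = -¼ + 3 = 11/4 ≈ 2.7500)
a*t(1) + √(-1 - 7) = (11/4)*6 + √(-1 - 7) = 33/2 + √(-8) = 33/2 + 2*I*√2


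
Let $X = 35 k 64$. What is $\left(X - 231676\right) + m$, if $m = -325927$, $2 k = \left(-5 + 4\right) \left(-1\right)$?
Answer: $-556483$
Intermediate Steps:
$k = \frac{1}{2}$ ($k = \frac{\left(-5 + 4\right) \left(-1\right)}{2} = \frac{\left(-1\right) \left(-1\right)}{2} = \frac{1}{2} \cdot 1 = \frac{1}{2} \approx 0.5$)
$X = 1120$ ($X = 35 \cdot \frac{1}{2} \cdot 64 = \frac{35}{2} \cdot 64 = 1120$)
$\left(X - 231676\right) + m = \left(1120 - 231676\right) - 325927 = -230556 - 325927 = -556483$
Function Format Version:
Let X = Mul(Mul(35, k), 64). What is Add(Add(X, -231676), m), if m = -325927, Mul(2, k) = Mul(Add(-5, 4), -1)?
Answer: -556483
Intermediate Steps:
k = Rational(1, 2) (k = Mul(Rational(1, 2), Mul(Add(-5, 4), -1)) = Mul(Rational(1, 2), Mul(-1, -1)) = Mul(Rational(1, 2), 1) = Rational(1, 2) ≈ 0.50000)
X = 1120 (X = Mul(Mul(35, Rational(1, 2)), 64) = Mul(Rational(35, 2), 64) = 1120)
Add(Add(X, -231676), m) = Add(Add(1120, -231676), -325927) = Add(-230556, -325927) = -556483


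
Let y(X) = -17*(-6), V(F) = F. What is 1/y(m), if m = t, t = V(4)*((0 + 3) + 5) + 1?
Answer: 1/102 ≈ 0.0098039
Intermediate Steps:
t = 33 (t = 4*((0 + 3) + 5) + 1 = 4*(3 + 5) + 1 = 4*8 + 1 = 32 + 1 = 33)
m = 33
y(X) = 102
1/y(m) = 1/102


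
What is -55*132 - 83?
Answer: -7343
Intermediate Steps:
-55*132 - 83 = -7260 - 83 = -7343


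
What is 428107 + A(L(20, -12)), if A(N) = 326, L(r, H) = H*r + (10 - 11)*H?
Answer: 428433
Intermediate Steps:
L(r, H) = -H + H*r (L(r, H) = H*r - H = -H + H*r)
428107 + A(L(20, -12)) = 428107 + 326 = 428433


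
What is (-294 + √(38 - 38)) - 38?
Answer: -332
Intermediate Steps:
(-294 + √(38 - 38)) - 38 = (-294 + √0) - 38 = (-294 + 0) - 38 = -294 - 38 = -332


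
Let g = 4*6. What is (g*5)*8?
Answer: 960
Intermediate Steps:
g = 24
(g*5)*8 = (24*5)*8 = 120*8 = 960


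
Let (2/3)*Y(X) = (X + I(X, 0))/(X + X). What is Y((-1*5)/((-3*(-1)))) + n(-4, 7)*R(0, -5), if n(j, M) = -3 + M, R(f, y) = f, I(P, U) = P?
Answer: 3/2 ≈ 1.5000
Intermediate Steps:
Y(X) = 3/2 (Y(X) = 3*((X + X)/(X + X))/2 = 3*((2*X)/((2*X)))/2 = 3*((2*X)*(1/(2*X)))/2 = (3/2)*1 = 3/2)
Y((-1*5)/((-3*(-1)))) + n(-4, 7)*R(0, -5) = 3/2 + (-3 + 7)*0 = 3/2 + 4*0 = 3/2 + 0 = 3/2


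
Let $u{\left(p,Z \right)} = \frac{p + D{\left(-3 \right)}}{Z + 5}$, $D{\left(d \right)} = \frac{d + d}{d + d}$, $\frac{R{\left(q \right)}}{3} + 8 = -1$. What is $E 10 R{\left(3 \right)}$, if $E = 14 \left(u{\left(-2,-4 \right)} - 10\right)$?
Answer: $41580$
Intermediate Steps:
$R{\left(q \right)} = -27$ ($R{\left(q \right)} = -24 + 3 \left(-1\right) = -24 - 3 = -27$)
$D{\left(d \right)} = 1$ ($D{\left(d \right)} = \frac{2 d}{2 d} = 2 d \frac{1}{2 d} = 1$)
$u{\left(p,Z \right)} = \frac{1 + p}{5 + Z}$ ($u{\left(p,Z \right)} = \frac{p + 1}{Z + 5} = \frac{1 + p}{5 + Z}$)
$E = -154$ ($E = 14 \left(\frac{1 - 2}{5 - 4} - 10\right) = 14 \left(1^{-1} \left(-1\right) - 10\right) = 14 \left(1 \left(-1\right) - 10\right) = 14 \left(-1 - 10\right) = 14 \left(-11\right) = -154$)
$E 10 R{\left(3 \right)} = - 154 \cdot 10 \left(-27\right) = \left(-154\right) \left(-270\right) = 41580$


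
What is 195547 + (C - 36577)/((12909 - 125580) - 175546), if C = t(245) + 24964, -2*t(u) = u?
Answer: 112719962869/576434 ≈ 1.9555e+5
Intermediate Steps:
t(u) = -u/2
C = 49683/2 (C = -½*245 + 24964 = -245/2 + 24964 = 49683/2 ≈ 24842.)
195547 + (C - 36577)/((12909 - 125580) - 175546) = 195547 + (49683/2 - 36577)/((12909 - 125580) - 175546) = 195547 - 23471/(2*(-112671 - 175546)) = 195547 - 23471/2/(-288217) = 195547 - 23471/2*(-1/288217) = 195547 + 23471/576434 = 112719962869/576434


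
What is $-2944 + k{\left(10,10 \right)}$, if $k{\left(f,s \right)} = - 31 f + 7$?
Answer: $-3247$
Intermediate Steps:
$k{\left(f,s \right)} = 7 - 31 f$
$-2944 + k{\left(10,10 \right)} = -2944 + \left(7 - 310\right) = -2944 - 303 = -3247$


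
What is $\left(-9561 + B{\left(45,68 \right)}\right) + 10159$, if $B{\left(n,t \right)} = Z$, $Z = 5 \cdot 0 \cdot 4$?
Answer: $598$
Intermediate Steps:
$Z = 0$ ($Z = 0 \cdot 4 = 0$)
$B{\left(n,t \right)} = 0$
$\left(-9561 + B{\left(45,68 \right)}\right) + 10159 = \left(-9561 + 0\right) + 10159 = -9561 + 10159 = 598$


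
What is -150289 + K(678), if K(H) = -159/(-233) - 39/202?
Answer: -7073479043/47066 ≈ -1.5029e+5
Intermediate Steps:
K(H) = 23031/47066 (K(H) = -159*(-1/233) - 39*1/202 = 159/233 - 39/202 = 23031/47066)
-150289 + K(678) = -150289 + 23031/47066 = -7073479043/47066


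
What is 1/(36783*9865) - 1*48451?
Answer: -17581137957044/362864295 ≈ -48451.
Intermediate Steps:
1/(36783*9865) - 1*48451 = (1/36783)*(1/9865) - 48451 = 1/362864295 - 48451 = -17581137957044/362864295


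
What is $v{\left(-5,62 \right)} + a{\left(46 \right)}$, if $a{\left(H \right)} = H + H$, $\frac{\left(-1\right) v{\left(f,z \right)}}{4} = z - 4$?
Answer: $-140$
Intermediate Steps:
$v{\left(f,z \right)} = 16 - 4 z$ ($v{\left(f,z \right)} = - 4 \left(z - 4\right) = - 4 \left(-4 + z\right) = 16 - 4 z$)
$a{\left(H \right)} = 2 H$
$v{\left(-5,62 \right)} + a{\left(46 \right)} = \left(16 - 248\right) + 2 \cdot 46 = \left(16 - 248\right) + 92 = -232 + 92 = -140$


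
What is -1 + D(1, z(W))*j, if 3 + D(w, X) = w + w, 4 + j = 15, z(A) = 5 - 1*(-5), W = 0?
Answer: -12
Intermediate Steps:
z(A) = 10 (z(A) = 5 + 5 = 10)
j = 11 (j = -4 + 15 = 11)
D(w, X) = -3 + 2*w (D(w, X) = -3 + (w + w) = -3 + 2*w)
-1 + D(1, z(W))*j = -1 + (-3 + 2*1)*11 = -1 + (-3 + 2)*11 = -1 - 1*11 = -1 - 11 = -12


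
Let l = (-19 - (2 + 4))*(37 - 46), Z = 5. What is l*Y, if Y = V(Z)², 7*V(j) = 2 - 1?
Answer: 225/49 ≈ 4.5918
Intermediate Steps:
V(j) = ⅐ (V(j) = (2 - 1)/7 = (⅐)*1 = ⅐)
l = 225 (l = (-19 - 1*6)*(-9) = (-19 - 6)*(-9) = -25*(-9) = 225)
Y = 1/49 (Y = (⅐)² = 1/49 ≈ 0.020408)
l*Y = 225*(1/49) = 225/49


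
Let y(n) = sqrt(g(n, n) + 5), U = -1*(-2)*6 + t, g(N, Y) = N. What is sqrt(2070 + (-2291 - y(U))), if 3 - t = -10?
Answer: sqrt(-221 - sqrt(30)) ≈ 15.049*I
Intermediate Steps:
t = 13 (t = 3 - 1*(-10) = 3 + 10 = 13)
U = 25 (U = -1*(-2)*6 + 13 = 2*6 + 13 = 12 + 13 = 25)
y(n) = sqrt(5 + n) (y(n) = sqrt(n + 5) = sqrt(5 + n))
sqrt(2070 + (-2291 - y(U))) = sqrt(2070 + (-2291 - sqrt(5 + 25))) = sqrt(2070 + (-2291 - sqrt(30))) = sqrt(-221 - sqrt(30))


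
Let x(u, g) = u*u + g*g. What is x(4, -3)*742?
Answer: 18550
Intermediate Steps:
x(u, g) = g² + u² (x(u, g) = u² + g² = g² + u²)
x(4, -3)*742 = ((-3)² + 4²)*742 = (9 + 16)*742 = 25*742 = 18550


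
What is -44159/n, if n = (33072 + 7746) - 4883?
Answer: -44159/35935 ≈ -1.2289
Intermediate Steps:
n = 35935 (n = 40818 - 4883 = 35935)
-44159/n = -44159/35935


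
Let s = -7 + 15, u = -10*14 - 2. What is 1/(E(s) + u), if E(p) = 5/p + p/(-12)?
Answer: -24/3409 ≈ -0.0070402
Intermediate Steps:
u = -142 (u = -140 - 2 = -142)
s = 8
E(p) = 5/p - p/12 (E(p) = 5/p + p*(-1/12) = 5/p - p/12)
1/(E(s) + u) = 1/((5/8 - 1/12*8) - 142) = 1/((5*(1/8) - 2/3) - 142) = 1/((5/8 - 2/3) - 142) = 1/(-1/24 - 142) = 1/(-3409/24) = -24/3409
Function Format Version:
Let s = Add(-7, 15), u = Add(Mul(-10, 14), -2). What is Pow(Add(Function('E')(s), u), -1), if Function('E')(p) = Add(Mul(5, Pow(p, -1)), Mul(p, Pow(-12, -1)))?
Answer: Rational(-24, 3409) ≈ -0.0070402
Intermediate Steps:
u = -142 (u = Add(-140, -2) = -142)
s = 8
Function('E')(p) = Add(Mul(5, Pow(p, -1)), Mul(Rational(-1, 12), p)) (Function('E')(p) = Add(Mul(5, Pow(p, -1)), Mul(p, Rational(-1, 12))) = Add(Mul(5, Pow(p, -1)), Mul(Rational(-1, 12), p)))
Pow(Add(Function('E')(s), u), -1) = Pow(Add(Add(Mul(5, Pow(8, -1)), Mul(Rational(-1, 12), 8)), -142), -1) = Pow(Add(Add(Mul(5, Rational(1, 8)), Rational(-2, 3)), -142), -1) = Pow(Add(Add(Rational(5, 8), Rational(-2, 3)), -142), -1) = Pow(Add(Rational(-1, 24), -142), -1) = Pow(Rational(-3409, 24), -1) = Rational(-24, 3409)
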